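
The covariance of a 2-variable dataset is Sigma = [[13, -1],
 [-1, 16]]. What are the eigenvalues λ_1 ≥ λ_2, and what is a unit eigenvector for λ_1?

Step 1 — characteristic polynomial of 2×2 Sigma:
  det(Sigma - λI) = λ² - trace · λ + det = 0.
  trace = 13 + 16 = 29, det = 13·16 - (-1)² = 207.
Step 2 — discriminant:
  Δ = trace² - 4·det = 841 - 828 = 13.
Step 3 — eigenvalues:
  λ = (trace ± √Δ)/2 = (29 ± 3.6056)/2,
  λ_1 = 16.3028,  λ_2 = 12.6972.

Step 4 — unit eigenvector for λ_1: solve (Sigma - λ_1 I)v = 0. First row:
  (13 - 16.3028)·v_x + (-1)·v_y = 0, i.e. (-3.3028)·v_x + (-1)·v_y = 0,
  so v ∝ (b, λ_1 - a) = (-1, 3.3028); multiply by -1 so the first entry is positive: u = (1, -3.3028).
  ||u|| = √((1)² + (-3.3028)²) = √(11.9083) ≈ 3.4508,
  v_1 = u/||u|| ≈ (0.2898, -0.9571) (||v_1|| = 1).

λ_1 = 16.3028,  λ_2 = 12.6972;  v_1 ≈ (0.2898, -0.9571)


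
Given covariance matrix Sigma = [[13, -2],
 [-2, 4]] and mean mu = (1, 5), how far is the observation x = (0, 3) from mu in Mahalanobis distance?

Step 1 — centre the observation: (x - mu) = (-1, -2).

Step 2 — invert Sigma. det(Sigma) = 13·4 - (-2)² = 48.
  Sigma^{-1} = (1/det) · [[d, -b], [-b, a]] = [[0.0833, 0.0417],
 [0.0417, 0.2708]].

Step 3 — form the quadratic (x - mu)^T · Sigma^{-1} · (x - mu):
  Sigma^{-1} · (x - mu) = (-0.1667, -0.5833).
  (x - mu)^T · [Sigma^{-1} · (x - mu)] = (-1)·(-0.1667) + (-2)·(-0.5833) = 1.3333.

Step 4 — take square root: d = √(1.3333) ≈ 1.1547.

d(x, mu) = √(1.3333) ≈ 1.1547


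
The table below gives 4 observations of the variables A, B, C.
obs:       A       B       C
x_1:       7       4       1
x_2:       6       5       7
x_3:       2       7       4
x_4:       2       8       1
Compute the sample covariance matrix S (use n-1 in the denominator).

Step 1 — column means:
  mean(A) = (7 + 6 + 2 + 2) / 4 = 17/4 = 4.25
  mean(B) = (4 + 5 + 7 + 8) / 4 = 24/4 = 6
  mean(C) = (1 + 7 + 4 + 1) / 4 = 13/4 = 3.25

Step 2 — sample covariance S[i,j] = (1/(n-1)) · Σ_k (x_{k,i} - mean_i) · (x_{k,j} - mean_j), with n-1 = 3.
  S[A,A] = ((2.75)·(2.75) + (1.75)·(1.75) + (-2.25)·(-2.25) + (-2.25)·(-2.25)) / 3 = 20.75/3 = 6.9167
  S[A,B] = ((2.75)·(-2) + (1.75)·(-1) + (-2.25)·(1) + (-2.25)·(2)) / 3 = -14/3 = -4.6667
  S[A,C] = ((2.75)·(-2.25) + (1.75)·(3.75) + (-2.25)·(0.75) + (-2.25)·(-2.25)) / 3 = 3.75/3 = 1.25
  S[B,B] = ((-2)·(-2) + (-1)·(-1) + (1)·(1) + (2)·(2)) / 3 = 10/3 = 3.3333
  S[B,C] = ((-2)·(-2.25) + (-1)·(3.75) + (1)·(0.75) + (2)·(-2.25)) / 3 = -3/3 = -1
  S[C,C] = ((-2.25)·(-2.25) + (3.75)·(3.75) + (0.75)·(0.75) + (-2.25)·(-2.25)) / 3 = 24.75/3 = 8.25

S is symmetric (S[j,i] = S[i,j]). Assembling:

S = [[6.9167, -4.6667, 1.25],
 [-4.6667, 3.3333, -1],
 [1.25, -1, 8.25]]


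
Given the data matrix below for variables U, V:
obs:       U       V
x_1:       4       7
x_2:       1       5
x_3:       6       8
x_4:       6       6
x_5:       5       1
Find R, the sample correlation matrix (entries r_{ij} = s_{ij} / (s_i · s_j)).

Step 1 — column means:
  mean(U) = (4 + 1 + 6 + 6 + 5) / 5 = 22/5 = 4.4
  mean(V) = (7 + 5 + 8 + 6 + 1) / 5 = 27/5 = 5.4

Step 2 — sample variances and covariances s[i,j] = (1/(n-1)) · Σ_k (x_{k,i} - mean_i) · (x_{k,j} - mean_j), with n-1 = 4:
  s[U,U] = ((-0.4)·(-0.4) + (-3.4)·(-3.4) + (1.6)·(1.6) + (1.6)·(1.6) + (0.6)·(0.6)) / 4 = 17.2/4 = 4.3
  s[U,V] = ((-0.4)·(1.6) + (-3.4)·(-0.4) + (1.6)·(2.6) + (1.6)·(0.6) + (0.6)·(-4.4)) / 4 = 3.2/4 = 0.8
  s[V,V] = ((1.6)·(1.6) + (-0.4)·(-0.4) + (2.6)·(2.6) + (0.6)·(0.6) + (-4.4)·(-4.4)) / 4 = 29.2/4 = 7.3
  Sample standard deviations s_i = √(s[i,i]):
  s(U) = √(4.3) = 2.0736
  s(V) = √(7.3) = 2.7019

Step 3 — r_{ij} = s_{ij} / (s_i · s_j):
  r[U,U] = 1 (diagonal).
  r[U,V] = 0.8 / (2.0736 · 2.7019) = 0.8 / 5.6027 = 0.1428
  r[V,V] = 1 (diagonal).

R is symmetric with unit diagonal. Assembling:

R = [[1, 0.1428],
 [0.1428, 1]]


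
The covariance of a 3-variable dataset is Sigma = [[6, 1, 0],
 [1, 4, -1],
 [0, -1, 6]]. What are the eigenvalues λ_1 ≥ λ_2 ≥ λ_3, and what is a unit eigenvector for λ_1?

Step 1 — characteristic polynomial p(λ) = det(λI - Sigma) = λ³ - tr·λ² + c_1·λ - det, where tr = trace, c_1 = sum of the principal 2×2 minors, det = det(Sigma):
  tr = 6 + 4 + 6 = 16,
  c_1 = (6·4 - (1)²) + (6·6 - (0)²) + (4·6 - (-1)²) = 23 + 36 + 23 = 82,
  det = 6·(4·6 - (-1)²) - (1)·((1)·6 - (-1)·(0)) + (0)·((1)·(-1) - 4·(0)) = 6·(23) - (1)·(6) + (0)·(-1) = 132.
  So p(λ) = λ³ - 16λ² + 82λ - 132.
Step 2 — look for an integer root (rational root theorem: any rational root is an integer divisor of 132). Testing λ = 6:
  p(6) = 216 - 576 + 492 - 132 = 0  ✓
  Dividing out (λ - 6): p(λ) = (λ - 6)(λ² - 10λ + 22).
Step 3 — remaining eigenvalues from the quadratic λ² - 10λ + 22 = 0:
  Δ = 10² - 4·22 = 100 - 88 = 12,  λ = (10 ± √12)/2 = (10 ± 3.4641)/2 ≈ 6.7321 or 3.2679.
  Sorted: λ_1 = 6.7321,  λ_2 = 6,  λ_3 = 3.2679  (check: sum = 16 = tr ✓).

Step 4 — unit eigenvector for λ_1 ≈ 6.7321: v spans the null space of (Sigma - λ_1 I), whose rows are
  r_1 = (-0.7321, 1, 0),  r_2 = (1, -2.7321, -1),  r_3 = (0, -1, -0.7321).
  v is orthogonal to every row, so take v ∝ r_1 × r_2 = ((1)·(-1) - (0)·(-2.7321), (0)·(1) - (-0.7321)·(-1), (-0.7321)·(-2.7321) - (1)·(1)) ≈ (-1, -0.7321, 1).
  Rescale (multiply by -1 so the first nonzero entry is positive): u = (1, 0.7321, -1).
  ||u|| = √((1)² + (0.7321)² + (-1)²) = √(2.5359) ≈ 1.5925,  v_1 = u/||u|| ≈ (0.628, 0.4597, -0.628) (||v_1|| = 1).

λ_1 = 6.7321,  λ_2 = 6,  λ_3 = 3.2679;  v_1 ≈ (0.628, 0.4597, -0.628)


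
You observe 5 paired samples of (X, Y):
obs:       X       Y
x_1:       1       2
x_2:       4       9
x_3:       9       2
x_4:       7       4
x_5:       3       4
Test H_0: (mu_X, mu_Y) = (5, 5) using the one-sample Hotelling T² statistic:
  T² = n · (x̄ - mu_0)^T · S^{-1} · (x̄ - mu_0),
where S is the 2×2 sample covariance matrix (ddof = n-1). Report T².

Step 1 — sample mean vector:
  mean(X) = (1 + 4 + 9 + 7 + 3) / 5 = 24/5 = 4.8
  mean(Y) = (2 + 9 + 2 + 4 + 4) / 5 = 21/5 = 4.2
  x̄ = (4.8, 4.2),  deviation x̄ - mu_0 = (4.8, 4.2) - (5, 5) = (-0.2, -0.8).

Step 2 — sample covariance matrix, S[i,j] = (1/(n-1)) · Σ_k (x_{k,i} - mean_i) · (x_{k,j} - mean_j), divisor n-1 = 4:
  S[X,X] = ((-3.8)·(-3.8) + (-0.8)·(-0.8) + (4.2)·(4.2) + (2.2)·(2.2) + (-1.8)·(-1.8)) / 4 = 40.8/4 = 10.2
  S[X,Y] = ((-3.8)·(-2.2) + (-0.8)·(4.8) + (4.2)·(-2.2) + (2.2)·(-0.2) + (-1.8)·(-0.2)) / 4 = -4.8/4 = -1.2
  S[Y,Y] = ((-2.2)·(-2.2) + (4.8)·(4.8) + (-2.2)·(-2.2) + (-0.2)·(-0.2) + (-0.2)·(-0.2)) / 4 = 32.8/4 = 8.2
  S = [[10.2, -1.2],
 [-1.2, 8.2]].

Step 3 — invert S. det(S) = 10.2·8.2 - (-1.2)² = 82.2.
  S^{-1} = (1/det) · [[d, -b], [-b, a]] = [[0.0998, 0.0146],
 [0.0146, 0.1241]].

Step 4 — quadratic form (x̄ - mu_0)^T · S^{-1} · (x̄ - mu_0):
  S^{-1} · (x̄ - mu_0) = (-0.0316, -0.1022),
  (x̄ - mu_0)^T · [...] = (-0.2)·(-0.0316) + (-0.8)·(-0.1022) = 0.0881.

Step 5 — scale by n: T² = 5 · 0.0881 = 0.4404.

T² ≈ 0.4404


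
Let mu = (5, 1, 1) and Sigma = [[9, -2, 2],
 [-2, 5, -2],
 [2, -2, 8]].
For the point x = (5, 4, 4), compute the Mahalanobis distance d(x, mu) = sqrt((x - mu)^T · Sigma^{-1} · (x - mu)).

Step 1 — centre the observation: (x - mu) = (0, 3, 3).

Step 2 — invert Sigma (cofactor / det for 3×3, or solve directly):
  Sigma^{-1} = [[0.125, 0.0417, -0.0208],
 [0.0417, 0.2361, 0.0486],
 [-0.0208, 0.0486, 0.1424]].

Step 3 — form the quadratic (x - mu)^T · Sigma^{-1} · (x - mu):
  Sigma^{-1} · (x - mu) = (0.0625, 0.8542, 0.5729).
  (x - mu)^T · [Sigma^{-1} · (x - mu)] = (0)·(0.0625) + (3)·(0.8542) + (3)·(0.5729) = 4.2812.

Step 4 — take square root: d = √(4.2812) ≈ 2.0691.

d(x, mu) = √(4.2812) ≈ 2.0691


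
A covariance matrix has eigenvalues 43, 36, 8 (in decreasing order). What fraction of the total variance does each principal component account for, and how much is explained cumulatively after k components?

Step 1 — total variance = trace(Sigma) = Σ λ_i = 43 + 36 + 8 = 87.

Step 2 — fraction explained by component i = λ_i / Σ λ:
  PC1: 43/87 = 0.4943
  PC2: 36/87 = 0.4138
  PC3: 8/87 = 0.092

Step 3 — cumulative fraction after k components = (λ_1 + ... + λ_k) / Σ λ:
  k = 1: 43/87 = 0.4943
  k = 2: (43 + 36)/87 = 79/87 = 0.908
  k = 3: (43 + 36 + 8)/87 = 87/87 = 1

Summary (fraction, with percent):

explained: PC1 0.4943 (49.43%), PC2 0.4138 (41.38%), PC3 0.092 (9.2%);  cumulative: 0.4943, 0.908, 1


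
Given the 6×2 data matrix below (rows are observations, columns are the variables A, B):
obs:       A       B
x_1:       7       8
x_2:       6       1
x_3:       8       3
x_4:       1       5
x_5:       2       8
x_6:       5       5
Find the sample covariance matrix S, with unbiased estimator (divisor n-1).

Step 1 — column means:
  mean(A) = (7 + 6 + 8 + 1 + 2 + 5) / 6 = 29/6 = 4.8333
  mean(B) = (8 + 1 + 3 + 5 + 8 + 5) / 6 = 30/6 = 5

Step 2 — sample covariance S[i,j] = (1/(n-1)) · Σ_k (x_{k,i} - mean_i) · (x_{k,j} - mean_j), with n-1 = 5.
  S[A,A] = ((2.1667)·(2.1667) + (1.1667)·(1.1667) + (3.1667)·(3.1667) + (-3.8333)·(-3.8333) + (-2.8333)·(-2.8333) + (0.1667)·(0.1667)) / 5 = 38.8333/5 = 7.7667
  S[A,B] = ((2.1667)·(3) + (1.1667)·(-4) + (3.1667)·(-2) + (-3.8333)·(0) + (-2.8333)·(3) + (0.1667)·(0)) / 5 = -13/5 = -2.6
  S[B,B] = ((3)·(3) + (-4)·(-4) + (-2)·(-2) + (0)·(0) + (3)·(3) + (0)·(0)) / 5 = 38/5 = 7.6

S is symmetric (S[j,i] = S[i,j]). Assembling:

S = [[7.7667, -2.6],
 [-2.6, 7.6]]


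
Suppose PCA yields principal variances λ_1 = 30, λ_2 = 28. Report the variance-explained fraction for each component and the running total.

Step 1 — total variance = trace(Sigma) = Σ λ_i = 30 + 28 = 58.

Step 2 — fraction explained by component i = λ_i / Σ λ:
  PC1: 30/58 = 0.5172
  PC2: 28/58 = 0.4828

Step 3 — cumulative fraction after k components = (λ_1 + ... + λ_k) / Σ λ:
  k = 1: 30/58 = 0.5172
  k = 2: (30 + 28)/58 = 58/58 = 1

Summary (fraction, with percent):

explained: PC1 0.5172 (51.72%), PC2 0.4828 (48.28%);  cumulative: 0.5172, 1


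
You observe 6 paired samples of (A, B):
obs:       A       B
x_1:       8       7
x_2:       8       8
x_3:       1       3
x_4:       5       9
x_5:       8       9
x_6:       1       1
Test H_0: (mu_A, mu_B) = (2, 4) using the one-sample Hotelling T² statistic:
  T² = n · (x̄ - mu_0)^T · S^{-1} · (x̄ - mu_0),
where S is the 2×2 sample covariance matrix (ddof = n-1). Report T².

Step 1 — sample mean vector:
  mean(A) = (8 + 8 + 1 + 5 + 8 + 1) / 6 = 31/6 = 5.1667
  mean(B) = (7 + 8 + 3 + 9 + 9 + 1) / 6 = 37/6 = 6.1667
  x̄ = (5.1667, 6.1667),  deviation x̄ - mu_0 = (5.1667, 6.1667) - (2, 4) = (3.1667, 2.1667).

Step 2 — sample covariance matrix, S[i,j] = (1/(n-1)) · Σ_k (x_{k,i} - mean_i) · (x_{k,j} - mean_j), divisor n-1 = 5:
  S[A,A] = ((2.8333)·(2.8333) + (2.8333)·(2.8333) + (-4.1667)·(-4.1667) + (-0.1667)·(-0.1667) + (2.8333)·(2.8333) + (-4.1667)·(-4.1667)) / 5 = 58.8333/5 = 11.7667
  S[A,B] = ((2.8333)·(0.8333) + (2.8333)·(1.8333) + (-4.1667)·(-3.1667) + (-0.1667)·(2.8333) + (2.8333)·(2.8333) + (-4.1667)·(-5.1667)) / 5 = 49.8333/5 = 9.9667
  S[B,B] = ((0.8333)·(0.8333) + (1.8333)·(1.8333) + (-3.1667)·(-3.1667) + (2.8333)·(2.8333) + (2.8333)·(2.8333) + (-5.1667)·(-5.1667)) / 5 = 56.8333/5 = 11.3667
  S = [[11.7667, 9.9667],
 [9.9667, 11.3667]].

Step 3 — invert S. det(S) = 11.7667·11.3667 - (9.9667)² = 34.4133.
  S^{-1} = (1/det) · [[d, -b], [-b, a]] = [[0.3303, -0.2896],
 [-0.2896, 0.3419]].

Step 4 — quadratic form (x̄ - mu_0)^T · S^{-1} · (x̄ - mu_0):
  S^{-1} · (x̄ - mu_0) = (0.4184, -0.1763),
  (x̄ - mu_0)^T · [...] = (3.1667)·(0.4184) + (2.1667)·(-0.1763) = 0.9431.

Step 5 — scale by n: T² = 6 · 0.9431 = 5.6587.

T² ≈ 5.6587


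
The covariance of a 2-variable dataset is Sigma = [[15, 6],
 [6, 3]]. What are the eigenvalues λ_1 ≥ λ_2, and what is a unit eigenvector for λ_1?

Step 1 — characteristic polynomial of 2×2 Sigma:
  det(Sigma - λI) = λ² - trace · λ + det = 0.
  trace = 15 + 3 = 18, det = 15·3 - (6)² = 9.
Step 2 — discriminant:
  Δ = trace² - 4·det = 324 - 36 = 288.
Step 3 — eigenvalues:
  λ = (trace ± √Δ)/2 = (18 ± 16.9706)/2,
  λ_1 = 17.4853,  λ_2 = 0.5147.

Step 4 — unit eigenvector for λ_1: solve (Sigma - λ_1 I)v = 0. First row:
  (15 - 17.4853)·v_x + (6)·v_y = 0, i.e. (-2.4853)·v_x + (6)·v_y = 0,
  so v ∝ (b, λ_1 - a) = (6, 2.4853) = u.
  ||u|| = √((6)² + (2.4853)²) = √(42.1766) ≈ 6.4944,
  v_1 = u/||u|| ≈ (0.9239, 0.3827) (||v_1|| = 1).

λ_1 = 17.4853,  λ_2 = 0.5147;  v_1 ≈ (0.9239, 0.3827)


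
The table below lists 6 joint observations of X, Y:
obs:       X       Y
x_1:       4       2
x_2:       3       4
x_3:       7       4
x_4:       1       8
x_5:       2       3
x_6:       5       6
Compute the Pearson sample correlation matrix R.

Step 1 — column means:
  mean(X) = (4 + 3 + 7 + 1 + 2 + 5) / 6 = 22/6 = 3.6667
  mean(Y) = (2 + 4 + 4 + 8 + 3 + 6) / 6 = 27/6 = 4.5

Step 2 — sample variances and covariances s[i,j] = (1/(n-1)) · Σ_k (x_{k,i} - mean_i) · (x_{k,j} - mean_j), with n-1 = 5:
  s[X,X] = ((0.3333)·(0.3333) + (-0.6667)·(-0.6667) + (3.3333)·(3.3333) + (-2.6667)·(-2.6667) + (-1.6667)·(-1.6667) + (1.3333)·(1.3333)) / 5 = 23.3333/5 = 4.6667
  s[X,Y] = ((0.3333)·(-2.5) + (-0.6667)·(-0.5) + (3.3333)·(-0.5) + (-2.6667)·(3.5) + (-1.6667)·(-1.5) + (1.3333)·(1.5)) / 5 = -7/5 = -1.4
  s[Y,Y] = ((-2.5)·(-2.5) + (-0.5)·(-0.5) + (-0.5)·(-0.5) + (3.5)·(3.5) + (-1.5)·(-1.5) + (1.5)·(1.5)) / 5 = 23.5/5 = 4.7
  Sample standard deviations s_i = √(s[i,i]):
  s(X) = √(4.6667) = 2.1602
  s(Y) = √(4.7) = 2.1679

Step 3 — r_{ij} = s_{ij} / (s_i · s_j):
  r[X,X] = 1 (diagonal).
  r[X,Y] = -1.4 / (2.1602 · 2.1679) = -1.4 / 4.6833 = -0.2989
  r[Y,Y] = 1 (diagonal).

R is symmetric with unit diagonal. Assembling:

R = [[1, -0.2989],
 [-0.2989, 1]]


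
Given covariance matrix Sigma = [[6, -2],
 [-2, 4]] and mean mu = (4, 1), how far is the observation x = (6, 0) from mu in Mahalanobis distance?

Step 1 — centre the observation: (x - mu) = (2, -1).

Step 2 — invert Sigma. det(Sigma) = 6·4 - (-2)² = 20.
  Sigma^{-1} = (1/det) · [[d, -b], [-b, a]] = [[0.2, 0.1],
 [0.1, 0.3]].

Step 3 — form the quadratic (x - mu)^T · Sigma^{-1} · (x - mu):
  Sigma^{-1} · (x - mu) = (0.3, -0.1).
  (x - mu)^T · [Sigma^{-1} · (x - mu)] = (2)·(0.3) + (-1)·(-0.1) = 0.7.

Step 4 — take square root: d = √(0.7) ≈ 0.8367.

d(x, mu) = √(0.7) ≈ 0.8367


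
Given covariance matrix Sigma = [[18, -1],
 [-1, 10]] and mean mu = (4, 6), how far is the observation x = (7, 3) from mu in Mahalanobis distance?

Step 1 — centre the observation: (x - mu) = (3, -3).

Step 2 — invert Sigma. det(Sigma) = 18·10 - (-1)² = 179.
  Sigma^{-1} = (1/det) · [[d, -b], [-b, a]] = [[0.0559, 0.0056],
 [0.0056, 0.1006]].

Step 3 — form the quadratic (x - mu)^T · Sigma^{-1} · (x - mu):
  Sigma^{-1} · (x - mu) = (0.1508, -0.2849).
  (x - mu)^T · [Sigma^{-1} · (x - mu)] = (3)·(0.1508) + (-3)·(-0.2849) = 1.3073.

Step 4 — take square root: d = √(1.3073) ≈ 1.1434.

d(x, mu) = √(1.3073) ≈ 1.1434


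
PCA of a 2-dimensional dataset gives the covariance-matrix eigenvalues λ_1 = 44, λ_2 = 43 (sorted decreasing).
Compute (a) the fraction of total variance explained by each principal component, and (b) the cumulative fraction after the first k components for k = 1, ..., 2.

Step 1 — total variance = trace(Sigma) = Σ λ_i = 44 + 43 = 87.

Step 2 — fraction explained by component i = λ_i / Σ λ:
  PC1: 44/87 = 0.5057
  PC2: 43/87 = 0.4943

Step 3 — cumulative fraction after k components = (λ_1 + ... + λ_k) / Σ λ:
  k = 1: 44/87 = 0.5057
  k = 2: (44 + 43)/87 = 87/87 = 1

Summary (fraction, with percent):

explained: PC1 0.5057 (50.57%), PC2 0.4943 (49.43%);  cumulative: 0.5057, 1


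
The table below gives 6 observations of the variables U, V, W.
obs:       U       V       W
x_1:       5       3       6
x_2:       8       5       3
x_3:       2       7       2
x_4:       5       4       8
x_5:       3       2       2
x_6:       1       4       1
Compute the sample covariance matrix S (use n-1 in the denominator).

Step 1 — column means:
  mean(U) = (5 + 8 + 2 + 5 + 3 + 1) / 6 = 24/6 = 4
  mean(V) = (3 + 5 + 7 + 4 + 2 + 4) / 6 = 25/6 = 4.1667
  mean(W) = (6 + 3 + 2 + 8 + 2 + 1) / 6 = 22/6 = 3.6667

Step 2 — sample covariance S[i,j] = (1/(n-1)) · Σ_k (x_{k,i} - mean_i) · (x_{k,j} - mean_j), with n-1 = 5.
  S[U,U] = ((1)·(1) + (4)·(4) + (-2)·(-2) + (1)·(1) + (-1)·(-1) + (-3)·(-3)) / 5 = 32/5 = 6.4
  S[U,V] = ((1)·(-1.1667) + (4)·(0.8333) + (-2)·(2.8333) + (1)·(-0.1667) + (-1)·(-2.1667) + (-3)·(-0.1667)) / 5 = -1/5 = -0.2
  S[U,W] = ((1)·(2.3333) + (4)·(-0.6667) + (-2)·(-1.6667) + (1)·(4.3333) + (-1)·(-1.6667) + (-3)·(-2.6667)) / 5 = 17/5 = 3.4
  S[V,V] = ((-1.1667)·(-1.1667) + (0.8333)·(0.8333) + (2.8333)·(2.8333) + (-0.1667)·(-0.1667) + (-2.1667)·(-2.1667) + (-0.1667)·(-0.1667)) / 5 = 14.8333/5 = 2.9667
  S[V,W] = ((-1.1667)·(2.3333) + (0.8333)·(-0.6667) + (2.8333)·(-1.6667) + (-0.1667)·(4.3333) + (-2.1667)·(-1.6667) + (-0.1667)·(-2.6667)) / 5 = -4.6667/5 = -0.9333
  S[W,W] = ((2.3333)·(2.3333) + (-0.6667)·(-0.6667) + (-1.6667)·(-1.6667) + (4.3333)·(4.3333) + (-1.6667)·(-1.6667) + (-2.6667)·(-2.6667)) / 5 = 37.3333/5 = 7.4667

S is symmetric (S[j,i] = S[i,j]). Assembling:

S = [[6.4, -0.2, 3.4],
 [-0.2, 2.9667, -0.9333],
 [3.4, -0.9333, 7.4667]]


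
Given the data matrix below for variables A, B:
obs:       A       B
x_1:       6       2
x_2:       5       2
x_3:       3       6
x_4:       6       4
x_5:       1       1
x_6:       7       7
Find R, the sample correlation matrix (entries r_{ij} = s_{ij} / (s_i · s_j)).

Step 1 — column means:
  mean(A) = (6 + 5 + 3 + 6 + 1 + 7) / 6 = 28/6 = 4.6667
  mean(B) = (2 + 2 + 6 + 4 + 1 + 7) / 6 = 22/6 = 3.6667

Step 2 — sample variances and covariances s[i,j] = (1/(n-1)) · Σ_k (x_{k,i} - mean_i) · (x_{k,j} - mean_j), with n-1 = 5:
  s[A,A] = ((1.3333)·(1.3333) + (0.3333)·(0.3333) + (-1.6667)·(-1.6667) + (1.3333)·(1.3333) + (-3.6667)·(-3.6667) + (2.3333)·(2.3333)) / 5 = 25.3333/5 = 5.0667
  s[A,B] = ((1.3333)·(-1.6667) + (0.3333)·(-1.6667) + (-1.6667)·(2.3333) + (1.3333)·(0.3333) + (-3.6667)·(-2.6667) + (2.3333)·(3.3333)) / 5 = 11.3333/5 = 2.2667
  s[B,B] = ((-1.6667)·(-1.6667) + (-1.6667)·(-1.6667) + (2.3333)·(2.3333) + (0.3333)·(0.3333) + (-2.6667)·(-2.6667) + (3.3333)·(3.3333)) / 5 = 29.3333/5 = 5.8667
  Sample standard deviations s_i = √(s[i,i]):
  s(A) = √(5.0667) = 2.2509
  s(B) = √(5.8667) = 2.4221

Step 3 — r_{ij} = s_{ij} / (s_i · s_j):
  r[A,A] = 1 (diagonal).
  r[A,B] = 2.2667 / (2.2509 · 2.4221) = 2.2667 / 5.452 = 0.4157
  r[B,B] = 1 (diagonal).

R is symmetric with unit diagonal. Assembling:

R = [[1, 0.4157],
 [0.4157, 1]]


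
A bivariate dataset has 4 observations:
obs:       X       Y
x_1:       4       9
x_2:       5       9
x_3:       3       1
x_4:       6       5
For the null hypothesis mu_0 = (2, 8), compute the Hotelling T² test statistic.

Step 1 — sample mean vector:
  mean(X) = (4 + 5 + 3 + 6) / 4 = 18/4 = 4.5
  mean(Y) = (9 + 9 + 1 + 5) / 4 = 24/4 = 6
  x̄ = (4.5, 6),  deviation x̄ - mu_0 = (4.5, 6) - (2, 8) = (2.5, -2).

Step 2 — sample covariance matrix, S[i,j] = (1/(n-1)) · Σ_k (x_{k,i} - mean_i) · (x_{k,j} - mean_j), divisor n-1 = 3:
  S[X,X] = ((-0.5)·(-0.5) + (0.5)·(0.5) + (-1.5)·(-1.5) + (1.5)·(1.5)) / 3 = 5/3 = 1.6667
  S[X,Y] = ((-0.5)·(3) + (0.5)·(3) + (-1.5)·(-5) + (1.5)·(-1)) / 3 = 6/3 = 2
  S[Y,Y] = ((3)·(3) + (3)·(3) + (-5)·(-5) + (-1)·(-1)) / 3 = 44/3 = 14.6667
  S = [[1.6667, 2],
 [2, 14.6667]].

Step 3 — invert S. det(S) = 1.6667·14.6667 - (2)² = 20.4444.
  S^{-1} = (1/det) · [[d, -b], [-b, a]] = [[0.7174, -0.0978],
 [-0.0978, 0.0815]].

Step 4 — quadratic form (x̄ - mu_0)^T · S^{-1} · (x̄ - mu_0):
  S^{-1} · (x̄ - mu_0) = (1.9891, -0.4076),
  (x̄ - mu_0)^T · [...] = (2.5)·(1.9891) + (-2)·(-0.4076) = 5.788.

Step 5 — scale by n: T² = 4 · 5.788 = 23.1522.

T² ≈ 23.1522


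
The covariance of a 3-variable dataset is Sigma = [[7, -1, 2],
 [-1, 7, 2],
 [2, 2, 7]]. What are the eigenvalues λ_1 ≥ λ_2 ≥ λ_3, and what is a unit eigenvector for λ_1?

Step 1 — characteristic polynomial p(λ) = det(λI - Sigma) = λ³ - tr·λ² + c_1·λ - det, where tr = trace, c_1 = sum of the principal 2×2 minors, det = det(Sigma):
  tr = 7 + 7 + 7 = 21,
  c_1 = (7·7 - (-1)²) + (7·7 - (2)²) + (7·7 - (2)²) = 48 + 45 + 45 = 138,
  det = 7·(7·7 - (2)²) - (-1)·((-1)·7 - (2)·(2)) + (2)·((-1)·(2) - 7·(2)) = 7·(45) - (-1)·(-11) + (2)·(-16) = 272.
  So p(λ) = λ³ - 21λ² + 138λ - 272.
Step 2 — look for an integer root (rational root theorem: any rational root is an integer divisor of 272). Testing λ = 8:
  p(8) = 512 - 1344 + 1104 - 272 = 0  ✓
  Dividing out (λ - 8): p(λ) = (λ - 8)(λ² - 13λ + 34).
Step 3 — remaining eigenvalues from the quadratic λ² - 13λ + 34 = 0:
  Δ = 13² - 4·34 = 169 - 136 = 33,  λ = (13 ± √33)/2 = (13 ± 5.7446)/2 ≈ 9.3723 or 3.6277.
  Sorted: λ_1 = 9.3723,  λ_2 = 8,  λ_3 = 3.6277  (check: sum = 21 = tr ✓).

Step 4 — unit eigenvector for λ_1 ≈ 9.3723: v spans the null space of (Sigma - λ_1 I), whose rows are
  r_1 = (-2.3723, -1, 2),  r_2 = (-1, -2.3723, 2),  r_3 = (2, 2, -2.3723).
  v is orthogonal to every row, so take v ∝ r_1 × r_2 = ((-1)·(2) - (2)·(-2.3723), (2)·(-1) - (-2.3723)·(2), (-2.3723)·(-2.3723) - (-1)·(-1)) ≈ (2.7446, 2.7446, 4.6277).
  Let u = (2.7446, 2.7446, 4.6277).
  ||u|| = √((2.7446)² + (2.7446)² + (4.6277)²) = √(36.481) ≈ 6.04,  v_1 = u/||u|| ≈ (0.4544, 0.4544, 0.7662) (||v_1|| = 1).

λ_1 = 9.3723,  λ_2 = 8,  λ_3 = 3.6277;  v_1 ≈ (0.4544, 0.4544, 0.7662)


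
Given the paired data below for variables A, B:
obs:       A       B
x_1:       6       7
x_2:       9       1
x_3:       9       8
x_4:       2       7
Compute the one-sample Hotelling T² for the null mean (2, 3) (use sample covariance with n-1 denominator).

Step 1 — sample mean vector:
  mean(A) = (6 + 9 + 9 + 2) / 4 = 26/4 = 6.5
  mean(B) = (7 + 1 + 8 + 7) / 4 = 23/4 = 5.75
  x̄ = (6.5, 5.75),  deviation x̄ - mu_0 = (6.5, 5.75) - (2, 3) = (4.5, 2.75).

Step 2 — sample covariance matrix, S[i,j] = (1/(n-1)) · Σ_k (x_{k,i} - mean_i) · (x_{k,j} - mean_j), divisor n-1 = 3:
  S[A,A] = ((-0.5)·(-0.5) + (2.5)·(2.5) + (2.5)·(2.5) + (-4.5)·(-4.5)) / 3 = 33/3 = 11
  S[A,B] = ((-0.5)·(1.25) + (2.5)·(-4.75) + (2.5)·(2.25) + (-4.5)·(1.25)) / 3 = -12.5/3 = -4.1667
  S[B,B] = ((1.25)·(1.25) + (-4.75)·(-4.75) + (2.25)·(2.25) + (1.25)·(1.25)) / 3 = 30.75/3 = 10.25
  S = [[11, -4.1667],
 [-4.1667, 10.25]].

Step 3 — invert S. det(S) = 11·10.25 - (-4.1667)² = 95.3889.
  S^{-1} = (1/det) · [[d, -b], [-b, a]] = [[0.1075, 0.0437],
 [0.0437, 0.1153]].

Step 4 — quadratic form (x̄ - mu_0)^T · S^{-1} · (x̄ - mu_0):
  S^{-1} · (x̄ - mu_0) = (0.6037, 0.5137),
  (x̄ - mu_0)^T · [...] = (4.5)·(0.6037) + (2.75)·(0.5137) = 4.1291.

Step 5 — scale by n: T² = 4 · 4.1291 = 16.5166.

T² ≈ 16.5166


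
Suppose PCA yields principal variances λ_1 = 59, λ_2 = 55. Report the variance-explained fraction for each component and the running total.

Step 1 — total variance = trace(Sigma) = Σ λ_i = 59 + 55 = 114.

Step 2 — fraction explained by component i = λ_i / Σ λ:
  PC1: 59/114 = 0.5175
  PC2: 55/114 = 0.4825

Step 3 — cumulative fraction after k components = (λ_1 + ... + λ_k) / Σ λ:
  k = 1: 59/114 = 0.5175
  k = 2: (59 + 55)/114 = 114/114 = 1

Summary (fraction, with percent):

explained: PC1 0.5175 (51.75%), PC2 0.4825 (48.25%);  cumulative: 0.5175, 1


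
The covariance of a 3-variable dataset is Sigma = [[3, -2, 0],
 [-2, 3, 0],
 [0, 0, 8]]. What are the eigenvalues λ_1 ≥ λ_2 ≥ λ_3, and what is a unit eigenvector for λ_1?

Step 1 — characteristic polynomial p(λ) = det(λI - Sigma) = λ³ - tr·λ² + c_1·λ - det, where tr = trace, c_1 = sum of the principal 2×2 minors, det = det(Sigma):
  tr = 3 + 3 + 8 = 14,
  c_1 = (3·3 - (-2)²) + (3·8 - (0)²) + (3·8 - (0)²) = 5 + 24 + 24 = 53,
  det = 3·(3·8 - (0)²) - (-2)·((-2)·8 - (0)·(0)) + (0)·((-2)·(0) - 3·(0)) = 3·(24) - (-2)·(-16) + (0)·(0) = 40.
  So p(λ) = λ³ - 14λ² + 53λ - 40.
Step 2 — look for an integer root (rational root theorem: any rational root is an integer divisor of 40). Testing λ = 1:
  p(1) = 1 - 14 + 53 - 40 = 0  ✓
  Dividing out (λ - 1): p(λ) = (λ - 1)(λ² - 13λ + 40).
Step 3 — remaining eigenvalues from the quadratic λ² - 13λ + 40 = 0:
  Δ = 13² - 4·40 = 169 - 160 = 9,  λ = (13 ± √9)/2 = (13 ± 3)/2 = 8 or 5.
  Sorted: λ_1 = 8,  λ_2 = 5,  λ_3 = 1  (check: sum = 14 = tr ✓).

Step 4 — unit eigenvector for λ_1 = 8: v spans the null space of (Sigma - λ_1 I), whose rows are
  r_1 = (-5, -2, 0),  r_2 = (-2, -5, 0),  r_3 = (0, 0, 0).
  v is orthogonal to every row, so take v ∝ r_1 × r_2 = ((-2)·(0) - (0)·(-5), (0)·(-2) - (-5)·(0), (-5)·(-5) - (-2)·(-2)) = (0, 0, 21).
  Rescale (divide by 21): u = (0, 0, 1).
  ||u|| = √((0)² + (0)² + (1)²) = √(1) = 1,  v_1 = u/||u|| ≈ (0, 0, 1) (||v_1|| = 1).

λ_1 = 8,  λ_2 = 5,  λ_3 = 1;  v_1 ≈ (0, 0, 1)


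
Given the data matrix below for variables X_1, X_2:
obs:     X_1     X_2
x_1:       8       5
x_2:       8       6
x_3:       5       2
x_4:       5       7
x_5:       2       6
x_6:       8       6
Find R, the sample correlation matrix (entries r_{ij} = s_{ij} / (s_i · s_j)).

Step 1 — column means:
  mean(X_1) = (8 + 8 + 5 + 5 + 2 + 8) / 6 = 36/6 = 6
  mean(X_2) = (5 + 6 + 2 + 7 + 6 + 6) / 6 = 32/6 = 5.3333

Step 2 — sample variances and covariances s[i,j] = (1/(n-1)) · Σ_k (x_{k,i} - mean_i) · (x_{k,j} - mean_j), with n-1 = 5:
  s[X_1,X_1] = ((2)·(2) + (2)·(2) + (-1)·(-1) + (-1)·(-1) + (-4)·(-4) + (2)·(2)) / 5 = 30/5 = 6
  s[X_1,X_2] = ((2)·(-0.3333) + (2)·(0.6667) + (-1)·(-3.3333) + (-1)·(1.6667) + (-4)·(0.6667) + (2)·(0.6667)) / 5 = 1/5 = 0.2
  s[X_2,X_2] = ((-0.3333)·(-0.3333) + (0.6667)·(0.6667) + (-3.3333)·(-3.3333) + (1.6667)·(1.6667) + (0.6667)·(0.6667) + (0.6667)·(0.6667)) / 5 = 15.3333/5 = 3.0667
  Sample standard deviations s_i = √(s[i,i]):
  s(X_1) = √(6) = 2.4495
  s(X_2) = √(3.0667) = 1.7512

Step 3 — r_{ij} = s_{ij} / (s_i · s_j):
  r[X_1,X_1] = 1 (diagonal).
  r[X_1,X_2] = 0.2 / (2.4495 · 1.7512) = 0.2 / 4.2895 = 0.0466
  r[X_2,X_2] = 1 (diagonal).

R is symmetric with unit diagonal. Assembling:

R = [[1, 0.0466],
 [0.0466, 1]]


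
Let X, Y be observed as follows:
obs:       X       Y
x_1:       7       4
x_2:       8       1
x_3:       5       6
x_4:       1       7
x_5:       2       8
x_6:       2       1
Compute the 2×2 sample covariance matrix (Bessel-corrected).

Step 1 — column means:
  mean(X) = (7 + 8 + 5 + 1 + 2 + 2) / 6 = 25/6 = 4.1667
  mean(Y) = (4 + 1 + 6 + 7 + 8 + 1) / 6 = 27/6 = 4.5

Step 2 — sample covariance S[i,j] = (1/(n-1)) · Σ_k (x_{k,i} - mean_i) · (x_{k,j} - mean_j), with n-1 = 5.
  S[X,X] = ((2.8333)·(2.8333) + (3.8333)·(3.8333) + (0.8333)·(0.8333) + (-3.1667)·(-3.1667) + (-2.1667)·(-2.1667) + (-2.1667)·(-2.1667)) / 5 = 42.8333/5 = 8.5667
  S[X,Y] = ((2.8333)·(-0.5) + (3.8333)·(-3.5) + (0.8333)·(1.5) + (-3.1667)·(2.5) + (-2.1667)·(3.5) + (-2.1667)·(-3.5)) / 5 = -21.5/5 = -4.3
  S[Y,Y] = ((-0.5)·(-0.5) + (-3.5)·(-3.5) + (1.5)·(1.5) + (2.5)·(2.5) + (3.5)·(3.5) + (-3.5)·(-3.5)) / 5 = 45.5/5 = 9.1

S is symmetric (S[j,i] = S[i,j]). Assembling:

S = [[8.5667, -4.3],
 [-4.3, 9.1]]


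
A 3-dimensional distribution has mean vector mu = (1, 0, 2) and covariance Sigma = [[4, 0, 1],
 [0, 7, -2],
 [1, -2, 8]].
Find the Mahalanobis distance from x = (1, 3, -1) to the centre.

Step 1 — centre the observation: (x - mu) = (0, 3, -3).

Step 2 — invert Sigma (cofactor / det for 3×3, or solve directly):
  Sigma^{-1} = [[0.2587, -0.01, -0.0348],
 [-0.01, 0.1542, 0.0398],
 [-0.0348, 0.0398, 0.1393]].

Step 3 — form the quadratic (x - mu)^T · Sigma^{-1} · (x - mu):
  Sigma^{-1} · (x - mu) = (0.0746, 0.3433, -0.2985).
  (x - mu)^T · [Sigma^{-1} · (x - mu)] = (0)·(0.0746) + (3)·(0.3433) + (-3)·(-0.2985) = 1.9254.

Step 4 — take square root: d = √(1.9254) ≈ 1.3876.

d(x, mu) = √(1.9254) ≈ 1.3876


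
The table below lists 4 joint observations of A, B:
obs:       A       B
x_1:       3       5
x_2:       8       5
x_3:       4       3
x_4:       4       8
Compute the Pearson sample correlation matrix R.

Step 1 — column means:
  mean(A) = (3 + 8 + 4 + 4) / 4 = 19/4 = 4.75
  mean(B) = (5 + 5 + 3 + 8) / 4 = 21/4 = 5.25

Step 2 — sample variances and covariances s[i,j] = (1/(n-1)) · Σ_k (x_{k,i} - mean_i) · (x_{k,j} - mean_j), with n-1 = 3:
  s[A,A] = ((-1.75)·(-1.75) + (3.25)·(3.25) + (-0.75)·(-0.75) + (-0.75)·(-0.75)) / 3 = 14.75/3 = 4.9167
  s[A,B] = ((-1.75)·(-0.25) + (3.25)·(-0.25) + (-0.75)·(-2.25) + (-0.75)·(2.75)) / 3 = -0.75/3 = -0.25
  s[B,B] = ((-0.25)·(-0.25) + (-0.25)·(-0.25) + (-2.25)·(-2.25) + (2.75)·(2.75)) / 3 = 12.75/3 = 4.25
  Sample standard deviations s_i = √(s[i,i]):
  s(A) = √(4.9167) = 2.2174
  s(B) = √(4.25) = 2.0616

Step 3 — r_{ij} = s_{ij} / (s_i · s_j):
  r[A,A] = 1 (diagonal).
  r[A,B] = -0.25 / (2.2174 · 2.0616) = -0.25 / 4.5712 = -0.0547
  r[B,B] = 1 (diagonal).

R is symmetric with unit diagonal. Assembling:

R = [[1, -0.0547],
 [-0.0547, 1]]


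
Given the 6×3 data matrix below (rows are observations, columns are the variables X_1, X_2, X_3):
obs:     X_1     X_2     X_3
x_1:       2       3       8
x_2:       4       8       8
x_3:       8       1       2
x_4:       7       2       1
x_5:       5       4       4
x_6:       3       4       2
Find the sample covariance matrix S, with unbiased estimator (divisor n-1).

Step 1 — column means:
  mean(X_1) = (2 + 4 + 8 + 7 + 5 + 3) / 6 = 29/6 = 4.8333
  mean(X_2) = (3 + 8 + 1 + 2 + 4 + 4) / 6 = 22/6 = 3.6667
  mean(X_3) = (8 + 8 + 2 + 1 + 4 + 2) / 6 = 25/6 = 4.1667

Step 2 — sample covariance S[i,j] = (1/(n-1)) · Σ_k (x_{k,i} - mean_i) · (x_{k,j} - mean_j), with n-1 = 5.
  S[X_1,X_1] = ((-2.8333)·(-2.8333) + (-0.8333)·(-0.8333) + (3.1667)·(3.1667) + (2.1667)·(2.1667) + (0.1667)·(0.1667) + (-1.8333)·(-1.8333)) / 5 = 26.8333/5 = 5.3667
  S[X_1,X_2] = ((-2.8333)·(-0.6667) + (-0.8333)·(4.3333) + (3.1667)·(-2.6667) + (2.1667)·(-1.6667) + (0.1667)·(0.3333) + (-1.8333)·(0.3333)) / 5 = -14.3333/5 = -2.8667
  S[X_1,X_3] = ((-2.8333)·(3.8333) + (-0.8333)·(3.8333) + (3.1667)·(-2.1667) + (2.1667)·(-3.1667) + (0.1667)·(-0.1667) + (-1.8333)·(-2.1667)) / 5 = -23.8333/5 = -4.7667
  S[X_2,X_2] = ((-0.6667)·(-0.6667) + (4.3333)·(4.3333) + (-2.6667)·(-2.6667) + (-1.6667)·(-1.6667) + (0.3333)·(0.3333) + (0.3333)·(0.3333)) / 5 = 29.3333/5 = 5.8667
  S[X_2,X_3] = ((-0.6667)·(3.8333) + (4.3333)·(3.8333) + (-2.6667)·(-2.1667) + (-1.6667)·(-3.1667) + (0.3333)·(-0.1667) + (0.3333)·(-2.1667)) / 5 = 24.3333/5 = 4.8667
  S[X_3,X_3] = ((3.8333)·(3.8333) + (3.8333)·(3.8333) + (-2.1667)·(-2.1667) + (-3.1667)·(-3.1667) + (-0.1667)·(-0.1667) + (-2.1667)·(-2.1667)) / 5 = 48.8333/5 = 9.7667

S is symmetric (S[j,i] = S[i,j]). Assembling:

S = [[5.3667, -2.8667, -4.7667],
 [-2.8667, 5.8667, 4.8667],
 [-4.7667, 4.8667, 9.7667]]


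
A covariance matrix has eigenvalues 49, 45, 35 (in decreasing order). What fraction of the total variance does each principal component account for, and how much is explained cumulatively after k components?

Step 1 — total variance = trace(Sigma) = Σ λ_i = 49 + 45 + 35 = 129.

Step 2 — fraction explained by component i = λ_i / Σ λ:
  PC1: 49/129 = 0.3798
  PC2: 45/129 = 0.3488
  PC3: 35/129 = 0.2713

Step 3 — cumulative fraction after k components = (λ_1 + ... + λ_k) / Σ λ:
  k = 1: 49/129 = 0.3798
  k = 2: (49 + 45)/129 = 94/129 = 0.7287
  k = 3: (49 + 45 + 35)/129 = 129/129 = 1

Summary (fraction, with percent):

explained: PC1 0.3798 (37.98%), PC2 0.3488 (34.88%), PC3 0.2713 (27.13%);  cumulative: 0.3798, 0.7287, 1


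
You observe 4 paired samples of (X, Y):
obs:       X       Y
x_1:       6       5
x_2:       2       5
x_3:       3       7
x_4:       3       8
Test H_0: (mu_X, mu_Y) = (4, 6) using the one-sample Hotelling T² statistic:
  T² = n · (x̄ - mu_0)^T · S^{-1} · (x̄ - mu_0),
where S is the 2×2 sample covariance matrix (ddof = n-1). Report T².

Step 1 — sample mean vector:
  mean(X) = (6 + 2 + 3 + 3) / 4 = 14/4 = 3.5
  mean(Y) = (5 + 5 + 7 + 8) / 4 = 25/4 = 6.25
  x̄ = (3.5, 6.25),  deviation x̄ - mu_0 = (3.5, 6.25) - (4, 6) = (-0.5, 0.25).

Step 2 — sample covariance matrix, S[i,j] = (1/(n-1)) · Σ_k (x_{k,i} - mean_i) · (x_{k,j} - mean_j), divisor n-1 = 3:
  S[X,X] = ((2.5)·(2.5) + (-1.5)·(-1.5) + (-0.5)·(-0.5) + (-0.5)·(-0.5)) / 3 = 9/3 = 3
  S[X,Y] = ((2.5)·(-1.25) + (-1.5)·(-1.25) + (-0.5)·(0.75) + (-0.5)·(1.75)) / 3 = -2.5/3 = -0.8333
  S[Y,Y] = ((-1.25)·(-1.25) + (-1.25)·(-1.25) + (0.75)·(0.75) + (1.75)·(1.75)) / 3 = 6.75/3 = 2.25
  S = [[3, -0.8333],
 [-0.8333, 2.25]].

Step 3 — invert S. det(S) = 3·2.25 - (-0.8333)² = 6.0556.
  S^{-1} = (1/det) · [[d, -b], [-b, a]] = [[0.3716, 0.1376],
 [0.1376, 0.4954]].

Step 4 — quadratic form (x̄ - mu_0)^T · S^{-1} · (x̄ - mu_0):
  S^{-1} · (x̄ - mu_0) = (-0.1514, 0.055),
  (x̄ - mu_0)^T · [...] = (-0.5)·(-0.1514) + (0.25)·(0.055) = 0.0894.

Step 5 — scale by n: T² = 4 · 0.0894 = 0.3578.

T² ≈ 0.3578


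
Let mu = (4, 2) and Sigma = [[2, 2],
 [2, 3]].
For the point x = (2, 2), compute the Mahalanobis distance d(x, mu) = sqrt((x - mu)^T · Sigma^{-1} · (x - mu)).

Step 1 — centre the observation: (x - mu) = (-2, 0).

Step 2 — invert Sigma. det(Sigma) = 2·3 - (2)² = 2.
  Sigma^{-1} = (1/det) · [[d, -b], [-b, a]] = [[1.5, -1],
 [-1, 1]].

Step 3 — form the quadratic (x - mu)^T · Sigma^{-1} · (x - mu):
  Sigma^{-1} · (x - mu) = (-3, 2).
  (x - mu)^T · [Sigma^{-1} · (x - mu)] = (-2)·(-3) + (0)·(2) = 6.

Step 4 — take square root: d = √(6) ≈ 2.4495.

d(x, mu) = √(6) ≈ 2.4495


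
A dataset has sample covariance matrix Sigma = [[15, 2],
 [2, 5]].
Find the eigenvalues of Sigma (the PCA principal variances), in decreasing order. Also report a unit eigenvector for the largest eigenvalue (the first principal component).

Step 1 — characteristic polynomial of 2×2 Sigma:
  det(Sigma - λI) = λ² - trace · λ + det = 0.
  trace = 15 + 5 = 20, det = 15·5 - (2)² = 71.
Step 2 — discriminant:
  Δ = trace² - 4·det = 400 - 284 = 116.
Step 3 — eigenvalues:
  λ = (trace ± √Δ)/2 = (20 ± 10.7703)/2,
  λ_1 = 15.3852,  λ_2 = 4.6148.

Step 4 — unit eigenvector for λ_1: solve (Sigma - λ_1 I)v = 0. First row:
  (15 - 15.3852)·v_x + (2)·v_y = 0, i.e. (-0.3852)·v_x + (2)·v_y = 0,
  so v ∝ (b, λ_1 - a) = (2, 0.3852) = u.
  ||u|| = √((2)² + (0.3852)²) = √(4.1484) ≈ 2.0368,
  v_1 = u/||u|| ≈ (0.982, 0.1891) (||v_1|| = 1).

λ_1 = 15.3852,  λ_2 = 4.6148;  v_1 ≈ (0.982, 0.1891)


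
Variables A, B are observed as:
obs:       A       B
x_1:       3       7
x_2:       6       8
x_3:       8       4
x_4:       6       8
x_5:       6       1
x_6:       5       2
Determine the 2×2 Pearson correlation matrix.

Step 1 — column means:
  mean(A) = (3 + 6 + 8 + 6 + 6 + 5) / 6 = 34/6 = 5.6667
  mean(B) = (7 + 8 + 4 + 8 + 1 + 2) / 6 = 30/6 = 5

Step 2 — sample variances and covariances s[i,j] = (1/(n-1)) · Σ_k (x_{k,i} - mean_i) · (x_{k,j} - mean_j), with n-1 = 5:
  s[A,A] = ((-2.6667)·(-2.6667) + (0.3333)·(0.3333) + (2.3333)·(2.3333) + (0.3333)·(0.3333) + (0.3333)·(0.3333) + (-0.6667)·(-0.6667)) / 5 = 13.3333/5 = 2.6667
  s[A,B] = ((-2.6667)·(2) + (0.3333)·(3) + (2.3333)·(-1) + (0.3333)·(3) + (0.3333)·(-4) + (-0.6667)·(-3)) / 5 = -5/5 = -1
  s[B,B] = ((2)·(2) + (3)·(3) + (-1)·(-1) + (3)·(3) + (-4)·(-4) + (-3)·(-3)) / 5 = 48/5 = 9.6
  Sample standard deviations s_i = √(s[i,i]):
  s(A) = √(2.6667) = 1.633
  s(B) = √(9.6) = 3.0984

Step 3 — r_{ij} = s_{ij} / (s_i · s_j):
  r[A,A] = 1 (diagonal).
  r[A,B] = -1 / (1.633 · 3.0984) = -1 / 5.0596 = -0.1976
  r[B,B] = 1 (diagonal).

R is symmetric with unit diagonal. Assembling:

R = [[1, -0.1976],
 [-0.1976, 1]]


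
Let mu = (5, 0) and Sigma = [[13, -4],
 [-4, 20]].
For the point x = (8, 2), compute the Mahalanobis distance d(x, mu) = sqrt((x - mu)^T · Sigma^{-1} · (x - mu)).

Step 1 — centre the observation: (x - mu) = (3, 2).

Step 2 — invert Sigma. det(Sigma) = 13·20 - (-4)² = 244.
  Sigma^{-1} = (1/det) · [[d, -b], [-b, a]] = [[0.082, 0.0164],
 [0.0164, 0.0533]].

Step 3 — form the quadratic (x - mu)^T · Sigma^{-1} · (x - mu):
  Sigma^{-1} · (x - mu) = (0.2787, 0.1557).
  (x - mu)^T · [Sigma^{-1} · (x - mu)] = (3)·(0.2787) + (2)·(0.1557) = 1.1475.

Step 4 — take square root: d = √(1.1475) ≈ 1.0712.

d(x, mu) = √(1.1475) ≈ 1.0712


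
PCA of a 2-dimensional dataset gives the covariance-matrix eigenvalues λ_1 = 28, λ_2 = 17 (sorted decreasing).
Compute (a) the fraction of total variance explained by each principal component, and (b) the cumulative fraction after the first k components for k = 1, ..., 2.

Step 1 — total variance = trace(Sigma) = Σ λ_i = 28 + 17 = 45.

Step 2 — fraction explained by component i = λ_i / Σ λ:
  PC1: 28/45 = 0.6222
  PC2: 17/45 = 0.3778

Step 3 — cumulative fraction after k components = (λ_1 + ... + λ_k) / Σ λ:
  k = 1: 28/45 = 0.6222
  k = 2: (28 + 17)/45 = 45/45 = 1

Summary (fraction, with percent):

explained: PC1 0.6222 (62.22%), PC2 0.3778 (37.78%);  cumulative: 0.6222, 1


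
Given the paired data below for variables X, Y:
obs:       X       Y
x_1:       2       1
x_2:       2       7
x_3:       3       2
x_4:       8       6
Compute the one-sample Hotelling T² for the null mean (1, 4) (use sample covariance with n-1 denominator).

Step 1 — sample mean vector:
  mean(X) = (2 + 2 + 3 + 8) / 4 = 15/4 = 3.75
  mean(Y) = (1 + 7 + 2 + 6) / 4 = 16/4 = 4
  x̄ = (3.75, 4),  deviation x̄ - mu_0 = (3.75, 4) - (1, 4) = (2.75, 0).

Step 2 — sample covariance matrix, S[i,j] = (1/(n-1)) · Σ_k (x_{k,i} - mean_i) · (x_{k,j} - mean_j), divisor n-1 = 3:
  S[X,X] = ((-1.75)·(-1.75) + (-1.75)·(-1.75) + (-0.75)·(-0.75) + (4.25)·(4.25)) / 3 = 24.75/3 = 8.25
  S[X,Y] = ((-1.75)·(-3) + (-1.75)·(3) + (-0.75)·(-2) + (4.25)·(2)) / 3 = 10/3 = 3.3333
  S[Y,Y] = ((-3)·(-3) + (3)·(3) + (-2)·(-2) + (2)·(2)) / 3 = 26/3 = 8.6667
  S = [[8.25, 3.3333],
 [3.3333, 8.6667]].

Step 3 — invert S. det(S) = 8.25·8.6667 - (3.3333)² = 60.3889.
  S^{-1} = (1/det) · [[d, -b], [-b, a]] = [[0.1435, -0.0552],
 [-0.0552, 0.1366]].

Step 4 — quadratic form (x̄ - mu_0)^T · S^{-1} · (x̄ - mu_0):
  S^{-1} · (x̄ - mu_0) = (0.3947, -0.1518),
  (x̄ - mu_0)^T · [...] = (2.75)·(0.3947) + (0)·(-0.1518) = 1.0853.

Step 5 — scale by n: T² = 4 · 1.0853 = 4.3413.

T² ≈ 4.3413


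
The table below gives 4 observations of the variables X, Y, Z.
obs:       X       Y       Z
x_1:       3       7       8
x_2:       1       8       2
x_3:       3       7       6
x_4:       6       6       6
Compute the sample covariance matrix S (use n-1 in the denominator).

Step 1 — column means:
  mean(X) = (3 + 1 + 3 + 6) / 4 = 13/4 = 3.25
  mean(Y) = (7 + 8 + 7 + 6) / 4 = 28/4 = 7
  mean(Z) = (8 + 2 + 6 + 6) / 4 = 22/4 = 5.5

Step 2 — sample covariance S[i,j] = (1/(n-1)) · Σ_k (x_{k,i} - mean_i) · (x_{k,j} - mean_j), with n-1 = 3.
  S[X,X] = ((-0.25)·(-0.25) + (-2.25)·(-2.25) + (-0.25)·(-0.25) + (2.75)·(2.75)) / 3 = 12.75/3 = 4.25
  S[X,Y] = ((-0.25)·(0) + (-2.25)·(1) + (-0.25)·(0) + (2.75)·(-1)) / 3 = -5/3 = -1.6667
  S[X,Z] = ((-0.25)·(2.5) + (-2.25)·(-3.5) + (-0.25)·(0.5) + (2.75)·(0.5)) / 3 = 8.5/3 = 2.8333
  S[Y,Y] = ((0)·(0) + (1)·(1) + (0)·(0) + (-1)·(-1)) / 3 = 2/3 = 0.6667
  S[Y,Z] = ((0)·(2.5) + (1)·(-3.5) + (0)·(0.5) + (-1)·(0.5)) / 3 = -4/3 = -1.3333
  S[Z,Z] = ((2.5)·(2.5) + (-3.5)·(-3.5) + (0.5)·(0.5) + (0.5)·(0.5)) / 3 = 19/3 = 6.3333

S is symmetric (S[j,i] = S[i,j]). Assembling:

S = [[4.25, -1.6667, 2.8333],
 [-1.6667, 0.6667, -1.3333],
 [2.8333, -1.3333, 6.3333]]
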